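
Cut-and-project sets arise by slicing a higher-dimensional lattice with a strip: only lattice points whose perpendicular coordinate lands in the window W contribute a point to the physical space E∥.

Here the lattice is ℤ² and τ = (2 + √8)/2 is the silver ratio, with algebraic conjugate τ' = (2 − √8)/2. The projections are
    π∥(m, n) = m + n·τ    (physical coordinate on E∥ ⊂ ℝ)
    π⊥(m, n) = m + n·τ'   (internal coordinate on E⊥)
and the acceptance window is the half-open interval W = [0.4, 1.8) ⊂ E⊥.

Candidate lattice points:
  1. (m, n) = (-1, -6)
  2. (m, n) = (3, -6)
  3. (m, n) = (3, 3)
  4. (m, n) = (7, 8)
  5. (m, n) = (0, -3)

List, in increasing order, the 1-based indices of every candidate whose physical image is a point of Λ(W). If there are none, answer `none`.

Compute τ' = (2−√8)/2 = -0.4142, so π⊥(m,n) = m -0.4142·n.
[1] lift (-1,-6): star map gives 1.4853; window check 0.4 ≤ 1.4853 < 1.8 is true → IN Λ
[2] lift (3,-6): star map gives 5.4853; window check 0.4 ≤ 5.4853 < 1.8 is false → out
[3] lift (3,3): star map gives 1.7574; window check 0.4 ≤ 1.7574 < 1.8 is true → IN Λ
[4] lift (7,8): star map gives 3.6863; window check 0.4 ≤ 3.6863 < 1.8 is false → out
[5] lift (0,-3): star map gives 1.2426; window check 0.4 ≤ 1.2426 < 1.8 is true → IN Λ

1, 3, 5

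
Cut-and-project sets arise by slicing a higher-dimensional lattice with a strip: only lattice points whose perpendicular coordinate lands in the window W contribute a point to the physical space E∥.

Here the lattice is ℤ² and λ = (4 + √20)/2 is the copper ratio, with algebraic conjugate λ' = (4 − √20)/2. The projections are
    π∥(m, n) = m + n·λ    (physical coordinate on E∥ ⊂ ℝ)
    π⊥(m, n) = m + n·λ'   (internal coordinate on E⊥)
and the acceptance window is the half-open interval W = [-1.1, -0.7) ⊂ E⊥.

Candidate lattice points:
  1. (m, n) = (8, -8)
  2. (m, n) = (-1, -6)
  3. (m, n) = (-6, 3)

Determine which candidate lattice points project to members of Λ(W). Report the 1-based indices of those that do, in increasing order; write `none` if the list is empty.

none

Numerically λ ≈ 4.2361 and λ' = −1/λ ≈ -0.2361.
candidate 1: (m,n)=(8,-8) → π∥ = 8-8·λ ≈ -25.8885, π⊥ = 8-8·λ' ≈ 9.8885 ∉ [-1.1, -0.7) ⇒ out
candidate 2: (m,n)=(-1,-6) → π∥ = -1-6·λ ≈ -26.4164, π⊥ = -1-6·λ' ≈ 0.4164 ∉ [-1.1, -0.7) ⇒ out
candidate 3: (m,n)=(-6,3) → π∥ = -6+3·λ ≈ 6.7082, π⊥ = -6+3·λ' ≈ -6.7082 ∉ [-1.1, -0.7) ⇒ out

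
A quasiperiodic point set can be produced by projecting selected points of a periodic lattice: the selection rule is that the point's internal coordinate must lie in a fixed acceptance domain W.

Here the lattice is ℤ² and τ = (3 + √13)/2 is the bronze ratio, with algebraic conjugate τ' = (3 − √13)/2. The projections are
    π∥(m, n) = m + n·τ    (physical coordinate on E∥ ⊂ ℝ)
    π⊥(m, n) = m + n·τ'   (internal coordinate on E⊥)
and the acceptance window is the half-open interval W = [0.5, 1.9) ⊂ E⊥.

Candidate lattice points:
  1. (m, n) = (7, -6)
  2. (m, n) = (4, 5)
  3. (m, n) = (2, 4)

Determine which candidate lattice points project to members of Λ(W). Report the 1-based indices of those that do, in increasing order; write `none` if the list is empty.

3

Compute τ' = (3−√13)/2 = -0.30278, so π⊥(m,n) = m -0.30278·n.
candidate 1: (m,n)=(7,-6) → π∥ = 7-6·τ ≈ -12.81665, π⊥ = 7-6·τ' ≈ 8.81665 ∉ [0.5, 1.9) ⇒ out
candidate 2: (m,n)=(4,5) → π∥ = 4+5·τ ≈ 20.51388, π⊥ = 4+5·τ' ≈ 2.48612 ∉ [0.5, 1.9) ⇒ out
candidate 3: (m,n)=(2,4) → π∥ = 2+4·τ ≈ 15.21110, π⊥ = 2+4·τ' ≈ 0.78890 ∈ [0.5, 1.9) ⇒ IN Λ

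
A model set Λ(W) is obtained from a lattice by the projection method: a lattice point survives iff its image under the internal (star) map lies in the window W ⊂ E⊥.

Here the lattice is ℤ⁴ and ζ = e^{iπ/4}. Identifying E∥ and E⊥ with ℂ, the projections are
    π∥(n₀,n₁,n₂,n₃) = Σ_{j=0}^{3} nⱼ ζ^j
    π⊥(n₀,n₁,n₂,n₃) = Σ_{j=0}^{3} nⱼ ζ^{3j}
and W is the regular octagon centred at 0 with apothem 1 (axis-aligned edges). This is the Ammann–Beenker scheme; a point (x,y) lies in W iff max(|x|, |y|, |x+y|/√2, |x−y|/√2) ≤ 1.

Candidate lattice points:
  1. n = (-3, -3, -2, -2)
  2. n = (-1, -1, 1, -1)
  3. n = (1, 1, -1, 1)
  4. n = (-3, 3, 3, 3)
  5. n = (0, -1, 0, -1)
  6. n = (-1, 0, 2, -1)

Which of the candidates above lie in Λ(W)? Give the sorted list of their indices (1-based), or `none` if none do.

none

π⊥(n) = n₀ + n₁ζ³ + n₂ζ⁶ + n₃ζ⁹ where ζ = e^{iπ/4}.
#1 (-3, -3, -2, -2): internal (-2.29289, -1.53553); octagon support 2.70711 vs apothem 1 → ∉ W
#2 (-1, -1, 1, -1): internal (-1.00000, -2.41421); octagon support 2.41421 vs apothem 1 → ∉ W
#3 (1, 1, -1, 1): internal (1.00000, 2.41421); octagon support 2.41421 vs apothem 1 → ∉ W
#4 (-3, 3, 3, 3): internal (-3.00000, 1.24264); octagon support 3.00000 vs apothem 1 → ∉ W
#5 (0, -1, 0, -1): internal (0.00000, -1.41421); octagon support 1.41421 vs apothem 1 → ∉ W
#6 (-1, 0, 2, -1): internal (-1.70711, -2.70711); octagon support 3.12132 vs apothem 1 → ∉ W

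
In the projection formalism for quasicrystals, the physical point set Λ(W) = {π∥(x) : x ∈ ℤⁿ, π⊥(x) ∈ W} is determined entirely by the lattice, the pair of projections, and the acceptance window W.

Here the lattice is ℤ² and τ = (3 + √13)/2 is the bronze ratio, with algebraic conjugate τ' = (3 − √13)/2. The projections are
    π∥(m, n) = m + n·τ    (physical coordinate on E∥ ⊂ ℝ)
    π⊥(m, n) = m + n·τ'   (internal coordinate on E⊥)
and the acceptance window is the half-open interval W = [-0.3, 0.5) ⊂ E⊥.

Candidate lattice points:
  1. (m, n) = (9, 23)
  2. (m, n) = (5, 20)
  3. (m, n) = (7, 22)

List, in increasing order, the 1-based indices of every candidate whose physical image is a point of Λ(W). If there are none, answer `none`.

3

Compute τ' = (3−√13)/2 = -0.30278, so π⊥(m,n) = m -0.30278·n.
#1 (9,23): internal coord 9 + (23)·τ' = +2.03616; +2.03616 ∉ [-0.3, 0.5) → out
#2 (5,20): internal coord 5 + (20)·τ' = -1.05551; -1.05551 ∉ [-0.3, 0.5) → out
#3 (7,22): internal coord 7 + (22)·τ' = +0.33894; +0.33894 ∈ [-0.3, 0.5) → IN Λ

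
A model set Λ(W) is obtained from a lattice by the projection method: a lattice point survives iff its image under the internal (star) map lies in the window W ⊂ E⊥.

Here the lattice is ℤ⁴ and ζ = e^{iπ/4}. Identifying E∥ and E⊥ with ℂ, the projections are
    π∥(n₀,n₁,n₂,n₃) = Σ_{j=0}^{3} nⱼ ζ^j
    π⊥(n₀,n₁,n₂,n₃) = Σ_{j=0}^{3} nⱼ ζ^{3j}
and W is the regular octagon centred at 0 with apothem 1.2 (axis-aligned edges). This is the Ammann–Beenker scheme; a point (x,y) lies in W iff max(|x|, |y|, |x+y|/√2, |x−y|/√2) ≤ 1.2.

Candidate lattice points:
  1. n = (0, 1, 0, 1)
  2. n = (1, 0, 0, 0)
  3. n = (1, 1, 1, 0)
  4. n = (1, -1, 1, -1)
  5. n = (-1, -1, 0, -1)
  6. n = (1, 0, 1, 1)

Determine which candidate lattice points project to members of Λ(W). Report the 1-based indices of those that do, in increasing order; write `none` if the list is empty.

Internal map: ζ^{3j} for j=0..3 gives (1,0), (−√2/2,√2/2), (0,−1), (√2/2,√2/2).
#1 (0, 1, 0, 1): internal (0.00000, 1.41421); octagon support 1.41421 vs apothem 1.2 → ∉ W
#2 (1, 0, 0, 0): internal (1.00000, 0.00000); octagon support 1.00000 vs apothem 1.2 → ∈ W
#3 (1, 1, 1, 0): internal (0.29289, -0.29289); octagon support 0.41421 vs apothem 1.2 → ∈ W
#4 (1, -1, 1, -1): internal (1.00000, -2.41421); octagon support 2.41421 vs apothem 1.2 → ∉ W
#5 (-1, -1, 0, -1): internal (-1.00000, -1.41421); octagon support 1.70711 vs apothem 1.2 → ∉ W
#6 (1, 0, 1, 1): internal (1.70711, -0.29289); octagon support 1.70711 vs apothem 1.2 → ∉ W

2, 3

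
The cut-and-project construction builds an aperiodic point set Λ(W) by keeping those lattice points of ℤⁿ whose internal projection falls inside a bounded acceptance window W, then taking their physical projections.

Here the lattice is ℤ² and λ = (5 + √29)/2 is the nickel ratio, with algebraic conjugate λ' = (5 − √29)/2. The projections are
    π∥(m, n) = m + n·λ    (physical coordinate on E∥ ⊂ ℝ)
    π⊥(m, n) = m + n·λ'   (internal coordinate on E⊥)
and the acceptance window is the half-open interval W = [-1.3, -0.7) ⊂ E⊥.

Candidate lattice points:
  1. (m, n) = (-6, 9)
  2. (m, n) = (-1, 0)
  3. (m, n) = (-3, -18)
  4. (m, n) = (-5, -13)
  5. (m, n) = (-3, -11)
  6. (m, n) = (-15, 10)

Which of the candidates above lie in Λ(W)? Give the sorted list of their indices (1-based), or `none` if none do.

2, 5

Numerically λ ≈ 5.1926 and λ' = −1/λ ≈ -0.1926.
candidate 1: (m,n)=(-6,9) → π∥ = -6+9·λ ≈ 40.7332, π⊥ = -6+9·λ' ≈ -7.7332 ∉ [-1.3, -0.7) ⇒ out
candidate 2: (m,n)=(-1,0) → π∥ = -1+0·λ ≈ -1.0000, π⊥ = -1+0·λ' ≈ -1.0000 ∈ [-1.3, -0.7) ⇒ IN Λ
candidate 3: (m,n)=(-3,-18) → π∥ = -3-18·λ ≈ -96.4665, π⊥ = -3-18·λ' ≈ 0.4665 ∉ [-1.3, -0.7) ⇒ out
candidate 4: (m,n)=(-5,-13) → π∥ = -5-13·λ ≈ -72.5036, π⊥ = -5-13·λ' ≈ -2.4964 ∉ [-1.3, -0.7) ⇒ out
candidate 5: (m,n)=(-3,-11) → π∥ = -3-11·λ ≈ -60.1184, π⊥ = -3-11·λ' ≈ -0.8816 ∈ [-1.3, -0.7) ⇒ IN Λ
candidate 6: (m,n)=(-15,10) → π∥ = -15+10·λ ≈ 36.9258, π⊥ = -15+10·λ' ≈ -16.9258 ∉ [-1.3, -0.7) ⇒ out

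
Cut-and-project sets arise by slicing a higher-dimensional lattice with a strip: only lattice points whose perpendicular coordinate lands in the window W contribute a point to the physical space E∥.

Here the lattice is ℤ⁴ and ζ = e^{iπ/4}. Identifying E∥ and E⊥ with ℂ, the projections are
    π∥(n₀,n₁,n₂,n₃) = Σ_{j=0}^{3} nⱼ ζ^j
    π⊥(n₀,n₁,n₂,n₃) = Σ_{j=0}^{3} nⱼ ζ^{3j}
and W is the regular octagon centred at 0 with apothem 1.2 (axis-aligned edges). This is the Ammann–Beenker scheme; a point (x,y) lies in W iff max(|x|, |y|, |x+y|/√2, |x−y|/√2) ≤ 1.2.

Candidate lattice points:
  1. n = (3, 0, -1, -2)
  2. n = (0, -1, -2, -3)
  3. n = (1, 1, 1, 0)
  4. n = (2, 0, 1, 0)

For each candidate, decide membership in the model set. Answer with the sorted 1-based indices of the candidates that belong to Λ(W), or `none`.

3

π⊥(n) = n₀ + n₁ζ³ + n₂ζ⁶ + n₃ζ⁹ where ζ = e^{iπ/4}.
#1 (3, 0, -1, -2): internal (1.5858, -0.4142); octagon support 1.5858 vs apothem 1.2 → ∉ W
#2 (0, -1, -2, -3): internal (-1.4142, -0.8284); octagon support 1.5858 vs apothem 1.2 → ∉ W
#3 (1, 1, 1, 0): internal (0.2929, -0.2929); octagon support 0.4142 vs apothem 1.2 → ∈ W
#4 (2, 0, 1, 0): internal (2.0000, -1.0000); octagon support 2.1213 vs apothem 1.2 → ∉ W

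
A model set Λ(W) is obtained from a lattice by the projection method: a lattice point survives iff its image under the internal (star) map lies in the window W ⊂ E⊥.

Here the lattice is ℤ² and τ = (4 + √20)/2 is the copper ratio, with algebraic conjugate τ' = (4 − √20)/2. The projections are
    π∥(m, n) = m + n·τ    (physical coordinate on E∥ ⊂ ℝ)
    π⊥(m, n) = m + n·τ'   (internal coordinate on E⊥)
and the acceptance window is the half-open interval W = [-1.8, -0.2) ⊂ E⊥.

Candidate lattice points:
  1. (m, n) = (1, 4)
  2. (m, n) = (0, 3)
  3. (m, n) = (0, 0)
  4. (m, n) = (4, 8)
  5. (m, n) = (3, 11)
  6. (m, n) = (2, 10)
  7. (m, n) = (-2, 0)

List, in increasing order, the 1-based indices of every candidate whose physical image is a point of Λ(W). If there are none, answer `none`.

Compute τ' = (4−√20)/2 = -0.236068, so π⊥(m,n) = m -0.236068·n.
candidate 1: (m,n)=(1,4) → π∥ = 1+4·τ ≈ 17.944272, π⊥ = 1+4·τ' ≈ 0.055728 ∉ [-1.8, -0.2) ⇒ out
candidate 2: (m,n)=(0,3) → π∥ = 0+3·τ ≈ 12.708204, π⊥ = 0+3·τ' ≈ -0.708204 ∈ [-1.8, -0.2) ⇒ IN Λ
candidate 3: (m,n)=(0,0) → π∥ = 0+0·τ ≈ 0.000000, π⊥ = 0+0·τ' ≈ 0.000000 ∉ [-1.8, -0.2) ⇒ out
candidate 4: (m,n)=(4,8) → π∥ = 4+8·τ ≈ 37.888544, π⊥ = 4+8·τ' ≈ 2.111456 ∉ [-1.8, -0.2) ⇒ out
candidate 5: (m,n)=(3,11) → π∥ = 3+11·τ ≈ 49.596748, π⊥ = 3+11·τ' ≈ 0.403252 ∉ [-1.8, -0.2) ⇒ out
candidate 6: (m,n)=(2,10) → π∥ = 2+10·τ ≈ 44.360680, π⊥ = 2+10·τ' ≈ -0.360680 ∈ [-1.8, -0.2) ⇒ IN Λ
candidate 7: (m,n)=(-2,0) → π∥ = -2+0·τ ≈ -2.000000, π⊥ = -2+0·τ' ≈ -2.000000 ∉ [-1.8, -0.2) ⇒ out

2, 6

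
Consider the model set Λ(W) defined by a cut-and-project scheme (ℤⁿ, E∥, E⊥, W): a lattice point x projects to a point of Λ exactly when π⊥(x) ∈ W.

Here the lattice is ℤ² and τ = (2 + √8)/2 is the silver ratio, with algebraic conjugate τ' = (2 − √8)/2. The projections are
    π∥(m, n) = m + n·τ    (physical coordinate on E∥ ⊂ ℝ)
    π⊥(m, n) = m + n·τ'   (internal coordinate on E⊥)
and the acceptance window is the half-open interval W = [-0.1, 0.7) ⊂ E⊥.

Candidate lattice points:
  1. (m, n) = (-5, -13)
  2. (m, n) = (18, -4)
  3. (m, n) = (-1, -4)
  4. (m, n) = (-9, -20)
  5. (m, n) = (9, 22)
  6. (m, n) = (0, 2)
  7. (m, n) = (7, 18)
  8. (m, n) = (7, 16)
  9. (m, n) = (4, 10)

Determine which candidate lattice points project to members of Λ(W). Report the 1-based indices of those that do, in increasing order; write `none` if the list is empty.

1, 3, 8

τ' = (2−√8)/2 ≈ -0.4142.
[1] lift (-5,-13): star map gives 0.3848; window check -0.1 ≤ 0.3848 < 0.7 is true → IN Λ
[2] lift (18,-4): star map gives 19.6569; window check -0.1 ≤ 19.6569 < 0.7 is false → out
[3] lift (-1,-4): star map gives 0.6569; window check -0.1 ≤ 0.6569 < 0.7 is true → IN Λ
[4] lift (-9,-20): star map gives -0.7157; window check -0.1 ≤ -0.7157 < 0.7 is false → out
[5] lift (9,22): star map gives -0.1127; window check -0.1 ≤ -0.1127 < 0.7 is false → out
[6] lift (0,2): star map gives -0.8284; window check -0.1 ≤ -0.8284 < 0.7 is false → out
[7] lift (7,18): star map gives -0.4558; window check -0.1 ≤ -0.4558 < 0.7 is false → out
[8] lift (7,16): star map gives 0.3726; window check -0.1 ≤ 0.3726 < 0.7 is true → IN Λ
[9] lift (4,10): star map gives -0.1421; window check -0.1 ≤ -0.1421 < 0.7 is false → out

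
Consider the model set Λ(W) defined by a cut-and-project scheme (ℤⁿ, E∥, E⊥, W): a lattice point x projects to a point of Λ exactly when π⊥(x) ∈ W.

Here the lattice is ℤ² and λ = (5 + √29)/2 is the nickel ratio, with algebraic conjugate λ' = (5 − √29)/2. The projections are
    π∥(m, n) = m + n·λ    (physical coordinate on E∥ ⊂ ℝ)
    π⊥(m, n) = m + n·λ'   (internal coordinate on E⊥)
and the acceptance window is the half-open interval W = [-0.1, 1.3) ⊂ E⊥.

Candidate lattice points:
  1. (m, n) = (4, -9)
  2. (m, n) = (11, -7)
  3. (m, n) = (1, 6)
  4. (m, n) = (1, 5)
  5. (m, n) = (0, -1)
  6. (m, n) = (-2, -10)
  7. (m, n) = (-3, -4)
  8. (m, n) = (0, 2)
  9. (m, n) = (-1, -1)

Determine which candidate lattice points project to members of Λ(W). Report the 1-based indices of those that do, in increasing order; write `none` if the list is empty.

Compute λ' = (5−√29)/2 = -0.192582, so π⊥(m,n) = m -0.192582·n.
[1] lift (4,-9): star map gives 5.733242; window check -0.1 ≤ 5.733242 < 1.3 is false → out
[2] lift (11,-7): star map gives 12.348077; window check -0.1 ≤ 12.348077 < 1.3 is false → out
[3] lift (1,6): star map gives -0.155494; window check -0.1 ≤ -0.155494 < 1.3 is false → out
[4] lift (1,5): star map gives 0.037088; window check -0.1 ≤ 0.037088 < 1.3 is true → IN Λ
[5] lift (0,-1): star map gives 0.192582; window check -0.1 ≤ 0.192582 < 1.3 is true → IN Λ
[6] lift (-2,-10): star map gives -0.074176; window check -0.1 ≤ -0.074176 < 1.3 is true → IN Λ
[7] lift (-3,-4): star map gives -2.229670; window check -0.1 ≤ -2.229670 < 1.3 is false → out
[8] lift (0,2): star map gives -0.385165; window check -0.1 ≤ -0.385165 < 1.3 is false → out
[9] lift (-1,-1): star map gives -0.807418; window check -0.1 ≤ -0.807418 < 1.3 is false → out

4, 5, 6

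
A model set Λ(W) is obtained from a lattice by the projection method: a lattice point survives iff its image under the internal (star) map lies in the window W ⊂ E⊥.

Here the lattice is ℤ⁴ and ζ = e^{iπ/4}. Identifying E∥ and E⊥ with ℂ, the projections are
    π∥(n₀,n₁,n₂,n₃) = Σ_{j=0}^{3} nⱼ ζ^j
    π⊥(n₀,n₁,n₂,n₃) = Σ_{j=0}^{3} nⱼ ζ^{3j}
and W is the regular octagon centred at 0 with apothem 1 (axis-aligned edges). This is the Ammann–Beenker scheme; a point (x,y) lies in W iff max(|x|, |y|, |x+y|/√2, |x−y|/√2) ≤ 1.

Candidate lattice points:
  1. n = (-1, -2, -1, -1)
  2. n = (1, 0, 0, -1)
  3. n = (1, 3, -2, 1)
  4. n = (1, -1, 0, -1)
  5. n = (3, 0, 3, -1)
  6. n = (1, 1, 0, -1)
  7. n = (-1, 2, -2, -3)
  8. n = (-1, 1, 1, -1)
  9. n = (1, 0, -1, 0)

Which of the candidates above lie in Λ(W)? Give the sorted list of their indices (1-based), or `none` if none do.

π⊥(n) = n₀ + n₁ζ³ + n₂ζ⁶ + n₃ζ⁹ where ζ = e^{iπ/4}.
#1 (-1, -2, -1, -1): internal (-0.29289, -1.12132); octagon support 1.12132 vs apothem 1 → ∉ W
#2 (1, 0, 0, -1): internal (0.29289, -0.70711); octagon support 0.70711 vs apothem 1 → ∈ W
#3 (1, 3, -2, 1): internal (-0.41421, 4.82843); octagon support 4.82843 vs apothem 1 → ∉ W
#4 (1, -1, 0, -1): internal (1.00000, -1.41421); octagon support 1.70711 vs apothem 1 → ∉ W
#5 (3, 0, 3, -1): internal (2.29289, -3.70711); octagon support 4.24264 vs apothem 1 → ∉ W
#6 (1, 1, 0, -1): internal (-0.41421, 0.00000); octagon support 0.41421 vs apothem 1 → ∈ W
#7 (-1, 2, -2, -3): internal (-4.53553, 1.29289); octagon support 4.53553 vs apothem 1 → ∉ W
#8 (-1, 1, 1, -1): internal (-2.41421, -1.00000); octagon support 2.41421 vs apothem 1 → ∉ W
#9 (1, 0, -1, 0): internal (1.00000, 1.00000); octagon support 1.41421 vs apothem 1 → ∉ W

2, 6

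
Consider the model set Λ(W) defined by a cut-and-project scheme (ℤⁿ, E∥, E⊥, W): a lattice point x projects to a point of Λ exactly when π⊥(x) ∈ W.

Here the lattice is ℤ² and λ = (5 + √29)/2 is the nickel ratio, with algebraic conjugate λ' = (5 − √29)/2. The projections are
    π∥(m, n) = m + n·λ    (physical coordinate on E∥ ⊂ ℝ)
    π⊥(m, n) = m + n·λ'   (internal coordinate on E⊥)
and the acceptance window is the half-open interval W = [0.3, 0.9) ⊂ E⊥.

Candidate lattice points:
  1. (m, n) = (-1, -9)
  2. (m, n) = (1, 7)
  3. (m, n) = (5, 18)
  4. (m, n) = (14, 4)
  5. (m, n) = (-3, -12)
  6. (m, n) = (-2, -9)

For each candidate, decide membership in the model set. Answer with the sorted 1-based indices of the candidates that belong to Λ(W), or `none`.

λ' = (5−√29)/2 ≈ -0.1926.
#1 (-1,-9): internal coord -1 + (-9)·λ' = +0.7332; +0.7332 ∈ [0.3, 0.9) → IN Λ
#2 (1,7): internal coord 1 + (7)·λ' = -0.3481; -0.3481 ∉ [0.3, 0.9) → out
#3 (5,18): internal coord 5 + (18)·λ' = +1.5335; +1.5335 ∉ [0.3, 0.9) → out
#4 (14,4): internal coord 14 + (4)·λ' = +13.2297; +13.2297 ∉ [0.3, 0.9) → out
#5 (-3,-12): internal coord -3 + (-12)·λ' = -0.6890; -0.6890 ∉ [0.3, 0.9) → out
#6 (-2,-9): internal coord -2 + (-9)·λ' = -0.2668; -0.2668 ∉ [0.3, 0.9) → out

1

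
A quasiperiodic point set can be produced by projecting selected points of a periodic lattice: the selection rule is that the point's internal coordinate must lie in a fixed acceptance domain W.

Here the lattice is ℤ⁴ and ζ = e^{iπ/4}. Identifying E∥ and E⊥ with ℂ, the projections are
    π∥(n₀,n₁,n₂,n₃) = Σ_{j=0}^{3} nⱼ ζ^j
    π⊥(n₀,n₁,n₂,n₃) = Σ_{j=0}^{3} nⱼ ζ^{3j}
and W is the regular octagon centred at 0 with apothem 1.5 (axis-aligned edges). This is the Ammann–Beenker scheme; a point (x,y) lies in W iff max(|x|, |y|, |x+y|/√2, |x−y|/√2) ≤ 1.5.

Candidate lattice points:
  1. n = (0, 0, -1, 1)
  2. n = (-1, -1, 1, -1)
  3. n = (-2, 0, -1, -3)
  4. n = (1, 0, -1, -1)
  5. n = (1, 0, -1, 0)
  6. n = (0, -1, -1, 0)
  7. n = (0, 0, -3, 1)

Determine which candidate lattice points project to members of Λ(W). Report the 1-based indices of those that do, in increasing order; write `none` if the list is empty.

4, 5, 6

With ζ = e^{iπ/4} the internal vectors are ζ^0,ζ^3,ζ^6,ζ^9.
#1 (0, 0, -1, 1): internal (0.70711, 1.70711); octagon support 1.70711 vs apothem 1.5 → ∉ W
#2 (-1, -1, 1, -1): internal (-1.00000, -2.41421); octagon support 2.41421 vs apothem 1.5 → ∉ W
#3 (-2, 0, -1, -3): internal (-4.12132, -1.12132); octagon support 4.12132 vs apothem 1.5 → ∉ W
#4 (1, 0, -1, -1): internal (0.29289, 0.29289); octagon support 0.41421 vs apothem 1.5 → ∈ W
#5 (1, 0, -1, 0): internal (1.00000, 1.00000); octagon support 1.41421 vs apothem 1.5 → ∈ W
#6 (0, -1, -1, 0): internal (0.70711, 0.29289); octagon support 0.70711 vs apothem 1.5 → ∈ W
#7 (0, 0, -3, 1): internal (0.70711, 3.70711); octagon support 3.70711 vs apothem 1.5 → ∉ W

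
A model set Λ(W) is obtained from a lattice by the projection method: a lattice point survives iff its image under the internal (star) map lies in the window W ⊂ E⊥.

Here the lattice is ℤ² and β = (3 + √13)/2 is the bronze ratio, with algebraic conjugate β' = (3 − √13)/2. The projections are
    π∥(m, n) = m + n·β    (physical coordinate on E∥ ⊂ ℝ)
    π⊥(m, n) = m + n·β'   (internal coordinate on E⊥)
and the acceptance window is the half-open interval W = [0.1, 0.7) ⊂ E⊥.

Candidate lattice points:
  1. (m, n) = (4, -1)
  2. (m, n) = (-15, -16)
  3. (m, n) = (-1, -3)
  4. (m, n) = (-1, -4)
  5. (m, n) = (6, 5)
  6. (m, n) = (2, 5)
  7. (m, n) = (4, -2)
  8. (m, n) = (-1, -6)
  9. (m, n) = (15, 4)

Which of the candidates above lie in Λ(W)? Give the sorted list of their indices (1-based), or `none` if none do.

Compute β' = (3−√13)/2 = -0.30278, so π⊥(m,n) = m -0.30278·n.
candidate 1: (m,n)=(4,-1) → π∥ = 4-1·β ≈ 0.69722, π⊥ = 4-1·β' ≈ 4.30278 ∉ [0.1, 0.7) ⇒ out
candidate 2: (m,n)=(-15,-16) → π∥ = -15-16·β ≈ -67.84441, π⊥ = -15-16·β' ≈ -10.15559 ∉ [0.1, 0.7) ⇒ out
candidate 3: (m,n)=(-1,-3) → π∥ = -1-3·β ≈ -10.90833, π⊥ = -1-3·β' ≈ -0.09167 ∉ [0.1, 0.7) ⇒ out
candidate 4: (m,n)=(-1,-4) → π∥ = -1-4·β ≈ -14.21110, π⊥ = -1-4·β' ≈ 0.21110 ∈ [0.1, 0.7) ⇒ IN Λ
candidate 5: (m,n)=(6,5) → π∥ = 6+5·β ≈ 22.51388, π⊥ = 6+5·β' ≈ 4.48612 ∉ [0.1, 0.7) ⇒ out
candidate 6: (m,n)=(2,5) → π∥ = 2+5·β ≈ 18.51388, π⊥ = 2+5·β' ≈ 0.48612 ∈ [0.1, 0.7) ⇒ IN Λ
candidate 7: (m,n)=(4,-2) → π∥ = 4-2·β ≈ -2.60555, π⊥ = 4-2·β' ≈ 4.60555 ∉ [0.1, 0.7) ⇒ out
candidate 8: (m,n)=(-1,-6) → π∥ = -1-6·β ≈ -20.81665, π⊥ = -1-6·β' ≈ 0.81665 ∉ [0.1, 0.7) ⇒ out
candidate 9: (m,n)=(15,4) → π∥ = 15+4·β ≈ 28.21110, π⊥ = 15+4·β' ≈ 13.78890 ∉ [0.1, 0.7) ⇒ out

4, 6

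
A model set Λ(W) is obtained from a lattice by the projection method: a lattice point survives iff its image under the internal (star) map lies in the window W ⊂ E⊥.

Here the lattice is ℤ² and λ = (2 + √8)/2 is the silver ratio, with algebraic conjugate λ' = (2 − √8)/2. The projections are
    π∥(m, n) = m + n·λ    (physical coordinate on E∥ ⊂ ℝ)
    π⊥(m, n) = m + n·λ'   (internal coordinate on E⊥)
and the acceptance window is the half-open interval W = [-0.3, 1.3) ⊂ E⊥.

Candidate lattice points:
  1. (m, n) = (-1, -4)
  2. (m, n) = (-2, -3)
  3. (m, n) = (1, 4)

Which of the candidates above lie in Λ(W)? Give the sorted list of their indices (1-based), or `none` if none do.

Numerically λ ≈ 2.41421 and λ' = −1/λ ≈ -0.41421.
candidate 1: (m,n)=(-1,-4) → π∥ = -1-4·λ ≈ -10.65685, π⊥ = -1-4·λ' ≈ 0.65685 ∈ [-0.3, 1.3) ⇒ IN Λ
candidate 2: (m,n)=(-2,-3) → π∥ = -2-3·λ ≈ -9.24264, π⊥ = -2-3·λ' ≈ -0.75736 ∉ [-0.3, 1.3) ⇒ out
candidate 3: (m,n)=(1,4) → π∥ = 1+4·λ ≈ 10.65685, π⊥ = 1+4·λ' ≈ -0.65685 ∉ [-0.3, 1.3) ⇒ out

1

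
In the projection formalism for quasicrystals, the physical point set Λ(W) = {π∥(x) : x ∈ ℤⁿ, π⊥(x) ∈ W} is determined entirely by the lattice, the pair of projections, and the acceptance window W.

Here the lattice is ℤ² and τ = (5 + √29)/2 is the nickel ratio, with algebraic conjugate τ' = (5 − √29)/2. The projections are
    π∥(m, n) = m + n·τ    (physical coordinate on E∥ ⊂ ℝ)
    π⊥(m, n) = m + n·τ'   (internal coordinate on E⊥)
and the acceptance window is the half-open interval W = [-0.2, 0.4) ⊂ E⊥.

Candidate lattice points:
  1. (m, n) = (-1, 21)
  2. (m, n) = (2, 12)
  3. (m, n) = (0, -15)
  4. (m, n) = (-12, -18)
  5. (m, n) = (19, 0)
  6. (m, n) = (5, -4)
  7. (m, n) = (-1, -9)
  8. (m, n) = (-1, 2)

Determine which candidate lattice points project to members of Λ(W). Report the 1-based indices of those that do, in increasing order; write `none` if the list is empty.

none

Compute τ' = (5−√29)/2 = -0.19258, so π⊥(m,n) = m -0.19258·n.
candidate 1: (m,n)=(-1,21) → π∥ = -1+21·τ ≈ 108.04423, π⊥ = -1+21·τ' ≈ -5.04423 ∉ [-0.2, 0.4) ⇒ out
candidate 2: (m,n)=(2,12) → π∥ = 2+12·τ ≈ 64.31099, π⊥ = 2+12·τ' ≈ -0.31099 ∉ [-0.2, 0.4) ⇒ out
candidate 3: (m,n)=(0,-15) → π∥ = 0-15·τ ≈ -77.88874, π⊥ = 0-15·τ' ≈ 2.88874 ∉ [-0.2, 0.4) ⇒ out
candidate 4: (m,n)=(-12,-18) → π∥ = -12-18·τ ≈ -105.46648, π⊥ = -12-18·τ' ≈ -8.53352 ∉ [-0.2, 0.4) ⇒ out
candidate 5: (m,n)=(19,0) → π∥ = 19+0·τ ≈ 19.00000, π⊥ = 19+0·τ' ≈ 19.00000 ∉ [-0.2, 0.4) ⇒ out
candidate 6: (m,n)=(5,-4) → π∥ = 5-4·τ ≈ -15.77033, π⊥ = 5-4·τ' ≈ 5.77033 ∉ [-0.2, 0.4) ⇒ out
candidate 7: (m,n)=(-1,-9) → π∥ = -1-9·τ ≈ -47.73324, π⊥ = -1-9·τ' ≈ 0.73324 ∉ [-0.2, 0.4) ⇒ out
candidate 8: (m,n)=(-1,2) → π∥ = -1+2·τ ≈ 9.38516, π⊥ = -1+2·τ' ≈ -1.38516 ∉ [-0.2, 0.4) ⇒ out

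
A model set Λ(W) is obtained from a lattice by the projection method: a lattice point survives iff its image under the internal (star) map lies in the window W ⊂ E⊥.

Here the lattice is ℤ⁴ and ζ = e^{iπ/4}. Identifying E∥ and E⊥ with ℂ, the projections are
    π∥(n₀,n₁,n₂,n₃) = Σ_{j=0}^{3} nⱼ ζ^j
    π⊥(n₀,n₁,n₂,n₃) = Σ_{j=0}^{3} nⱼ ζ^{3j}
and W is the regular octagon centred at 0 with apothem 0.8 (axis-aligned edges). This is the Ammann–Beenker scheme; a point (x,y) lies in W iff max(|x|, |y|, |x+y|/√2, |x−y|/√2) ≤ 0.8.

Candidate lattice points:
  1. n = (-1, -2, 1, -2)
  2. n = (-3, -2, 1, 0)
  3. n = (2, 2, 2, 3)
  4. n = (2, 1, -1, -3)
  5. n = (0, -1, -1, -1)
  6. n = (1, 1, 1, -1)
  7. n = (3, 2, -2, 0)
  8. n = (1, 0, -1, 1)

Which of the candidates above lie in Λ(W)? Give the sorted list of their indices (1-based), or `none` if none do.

Internal map: ζ^{3j} for j=0..3 gives (1,0), (−√2/2,√2/2), (0,−1), (√2/2,√2/2).
candidate 1: n = (-1, -2, 1, -2) → π⊥ ≈ (-1.0000, -3.8284); max(|x|,|y|,|x±y|/√2) = 3.8284 > 0.8 ⇒ ∉ W
candidate 2: n = (-3, -2, 1, 0) → π⊥ ≈ (-1.5858, -2.4142); max(|x|,|y|,|x±y|/√2) = 2.8284 > 0.8 ⇒ ∉ W
candidate 3: n = (2, 2, 2, 3) → π⊥ ≈ (+2.7071, +1.5355); max(|x|,|y|,|x±y|/√2) = 3.0000 > 0.8 ⇒ ∉ W
candidate 4: n = (2, 1, -1, -3) → π⊥ ≈ (-0.8284, -0.4142); max(|x|,|y|,|x±y|/√2) = 0.8787 > 0.8 ⇒ ∉ W
candidate 5: n = (0, -1, -1, -1) → π⊥ ≈ (+0.0000, -0.4142); max(|x|,|y|,|x±y|/√2) = 0.4142 ≤ 0.8 ⇒ ∈ W
candidate 6: n = (1, 1, 1, -1) → π⊥ ≈ (-0.4142, -1.0000); max(|x|,|y|,|x±y|/√2) = 1.0000 > 0.8 ⇒ ∉ W
candidate 7: n = (3, 2, -2, 0) → π⊥ ≈ (+1.5858, +3.4142); max(|x|,|y|,|x±y|/√2) = 3.5355 > 0.8 ⇒ ∉ W
candidate 8: n = (1, 0, -1, 1) → π⊥ ≈ (+1.7071, +1.7071); max(|x|,|y|,|x±y|/√2) = 2.4142 > 0.8 ⇒ ∉ W

5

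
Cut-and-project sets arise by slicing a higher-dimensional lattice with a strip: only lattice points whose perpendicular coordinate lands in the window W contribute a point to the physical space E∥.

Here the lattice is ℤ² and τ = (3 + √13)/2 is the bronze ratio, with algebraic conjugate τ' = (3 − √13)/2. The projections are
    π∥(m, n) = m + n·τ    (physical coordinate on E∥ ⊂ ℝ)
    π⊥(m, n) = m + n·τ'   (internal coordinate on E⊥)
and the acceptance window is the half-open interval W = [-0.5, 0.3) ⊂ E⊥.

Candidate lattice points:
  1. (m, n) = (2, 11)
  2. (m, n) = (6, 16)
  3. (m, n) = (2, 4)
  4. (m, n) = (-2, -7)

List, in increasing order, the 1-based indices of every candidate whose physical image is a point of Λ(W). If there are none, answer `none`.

4

Compute τ' = (3−√13)/2 = -0.302776, so π⊥(m,n) = m -0.302776·n.
candidate 1: (m,n)=(2,11) → π∥ = 2+11·τ ≈ 38.330532, π⊥ = 2+11·τ' ≈ -1.330532 ∉ [-0.5, 0.3) ⇒ out
candidate 2: (m,n)=(6,16) → π∥ = 6+16·τ ≈ 58.844410, π⊥ = 6+16·τ' ≈ 1.155590 ∉ [-0.5, 0.3) ⇒ out
candidate 3: (m,n)=(2,4) → π∥ = 2+4·τ ≈ 15.211103, π⊥ = 2+4·τ' ≈ 0.788897 ∉ [-0.5, 0.3) ⇒ out
candidate 4: (m,n)=(-2,-7) → π∥ = -2-7·τ ≈ -25.119429, π⊥ = -2-7·τ' ≈ 0.119429 ∈ [-0.5, 0.3) ⇒ IN Λ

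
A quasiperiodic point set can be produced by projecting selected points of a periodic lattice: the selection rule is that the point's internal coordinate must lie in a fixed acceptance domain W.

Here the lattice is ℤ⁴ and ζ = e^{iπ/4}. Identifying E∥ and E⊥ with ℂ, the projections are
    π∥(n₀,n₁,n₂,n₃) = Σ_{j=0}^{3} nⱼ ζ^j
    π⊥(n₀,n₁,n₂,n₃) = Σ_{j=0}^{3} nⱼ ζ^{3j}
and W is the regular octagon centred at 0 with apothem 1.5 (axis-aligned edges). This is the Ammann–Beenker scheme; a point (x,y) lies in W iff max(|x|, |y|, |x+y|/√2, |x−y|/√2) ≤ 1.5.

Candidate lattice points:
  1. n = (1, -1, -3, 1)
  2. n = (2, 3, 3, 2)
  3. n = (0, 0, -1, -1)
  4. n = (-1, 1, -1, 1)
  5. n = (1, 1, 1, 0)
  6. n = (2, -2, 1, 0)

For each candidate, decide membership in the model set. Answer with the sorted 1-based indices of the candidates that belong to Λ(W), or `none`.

With ζ = e^{iπ/4} the internal vectors are ζ^0,ζ^3,ζ^6,ζ^9.
candidate 1: n = (1, -1, -3, 1) → π⊥ ≈ (+2.414214, +3.000000); max(|x|,|y|,|x±y|/√2) = 3.828427 > 1.5 ⇒ ∉ W
candidate 2: n = (2, 3, 3, 2) → π⊥ ≈ (+1.292893, +0.535534); max(|x|,|y|,|x±y|/√2) = 1.292893 ≤ 1.5 ⇒ ∈ W
candidate 3: n = (0, 0, -1, -1) → π⊥ ≈ (-0.707107, +0.292893); max(|x|,|y|,|x±y|/√2) = 0.707107 ≤ 1.5 ⇒ ∈ W
candidate 4: n = (-1, 1, -1, 1) → π⊥ ≈ (-1.000000, +2.414214); max(|x|,|y|,|x±y|/√2) = 2.414214 > 1.5 ⇒ ∉ W
candidate 5: n = (1, 1, 1, 0) → π⊥ ≈ (+0.292893, -0.292893); max(|x|,|y|,|x±y|/√2) = 0.414214 ≤ 1.5 ⇒ ∈ W
candidate 6: n = (2, -2, 1, 0) → π⊥ ≈ (+3.414214, -2.414214); max(|x|,|y|,|x±y|/√2) = 4.121320 > 1.5 ⇒ ∉ W

2, 3, 5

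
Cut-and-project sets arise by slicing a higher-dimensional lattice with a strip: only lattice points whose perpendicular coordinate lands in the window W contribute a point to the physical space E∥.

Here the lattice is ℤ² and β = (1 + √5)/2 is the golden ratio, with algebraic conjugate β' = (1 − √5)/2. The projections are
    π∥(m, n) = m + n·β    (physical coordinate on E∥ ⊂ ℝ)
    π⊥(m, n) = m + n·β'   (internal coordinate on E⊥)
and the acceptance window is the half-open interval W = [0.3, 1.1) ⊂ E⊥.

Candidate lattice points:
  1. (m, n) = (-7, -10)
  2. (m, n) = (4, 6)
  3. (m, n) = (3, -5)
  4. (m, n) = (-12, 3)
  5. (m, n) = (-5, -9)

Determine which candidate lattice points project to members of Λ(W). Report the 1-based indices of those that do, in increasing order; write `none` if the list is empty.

β' = (1−√5)/2 ≈ -0.61803.
#1 (-7,-10): internal coord -7 + (-10)·β' = -0.81966; -0.81966 ∉ [0.3, 1.1) → out
#2 (4,6): internal coord 4 + (6)·β' = +0.29180; +0.29180 ∉ [0.3, 1.1) → out
#3 (3,-5): internal coord 3 + (-5)·β' = +6.09017; +6.09017 ∉ [0.3, 1.1) → out
#4 (-12,3): internal coord -12 + (3)·β' = -13.85410; -13.85410 ∉ [0.3, 1.1) → out
#5 (-5,-9): internal coord -5 + (-9)·β' = +0.56231; +0.56231 ∈ [0.3, 1.1) → IN Λ

5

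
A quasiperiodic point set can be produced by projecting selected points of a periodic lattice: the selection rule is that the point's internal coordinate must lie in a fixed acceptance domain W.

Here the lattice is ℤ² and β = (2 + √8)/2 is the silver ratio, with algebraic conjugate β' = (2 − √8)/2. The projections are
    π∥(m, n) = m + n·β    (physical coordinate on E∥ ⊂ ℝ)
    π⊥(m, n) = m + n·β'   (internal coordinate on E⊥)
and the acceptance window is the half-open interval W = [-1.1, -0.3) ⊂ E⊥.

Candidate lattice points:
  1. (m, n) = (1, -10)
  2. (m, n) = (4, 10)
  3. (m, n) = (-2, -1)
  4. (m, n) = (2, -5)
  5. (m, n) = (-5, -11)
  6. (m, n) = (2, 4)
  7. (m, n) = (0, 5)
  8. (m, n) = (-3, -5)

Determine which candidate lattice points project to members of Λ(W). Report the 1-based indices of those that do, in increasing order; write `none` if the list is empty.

Compute β' = (2−√8)/2 = -0.41421, so π⊥(m,n) = m -0.41421·n.
candidate 1: (m,n)=(1,-10) → π∥ = 1-10·β ≈ -23.14214, π⊥ = 1-10·β' ≈ 5.14214 ∉ [-1.1, -0.3) ⇒ out
candidate 2: (m,n)=(4,10) → π∥ = 4+10·β ≈ 28.14214, π⊥ = 4+10·β' ≈ -0.14214 ∉ [-1.1, -0.3) ⇒ out
candidate 3: (m,n)=(-2,-1) → π∥ = -2-1·β ≈ -4.41421, π⊥ = -2-1·β' ≈ -1.58579 ∉ [-1.1, -0.3) ⇒ out
candidate 4: (m,n)=(2,-5) → π∥ = 2-5·β ≈ -10.07107, π⊥ = 2-5·β' ≈ 4.07107 ∉ [-1.1, -0.3) ⇒ out
candidate 5: (m,n)=(-5,-11) → π∥ = -5-11·β ≈ -31.55635, π⊥ = -5-11·β' ≈ -0.44365 ∈ [-1.1, -0.3) ⇒ IN Λ
candidate 6: (m,n)=(2,4) → π∥ = 2+4·β ≈ 11.65685, π⊥ = 2+4·β' ≈ 0.34315 ∉ [-1.1, -0.3) ⇒ out
candidate 7: (m,n)=(0,5) → π∥ = 0+5·β ≈ 12.07107, π⊥ = 0+5·β' ≈ -2.07107 ∉ [-1.1, -0.3) ⇒ out
candidate 8: (m,n)=(-3,-5) → π∥ = -3-5·β ≈ -15.07107, π⊥ = -3-5·β' ≈ -0.92893 ∈ [-1.1, -0.3) ⇒ IN Λ

5, 8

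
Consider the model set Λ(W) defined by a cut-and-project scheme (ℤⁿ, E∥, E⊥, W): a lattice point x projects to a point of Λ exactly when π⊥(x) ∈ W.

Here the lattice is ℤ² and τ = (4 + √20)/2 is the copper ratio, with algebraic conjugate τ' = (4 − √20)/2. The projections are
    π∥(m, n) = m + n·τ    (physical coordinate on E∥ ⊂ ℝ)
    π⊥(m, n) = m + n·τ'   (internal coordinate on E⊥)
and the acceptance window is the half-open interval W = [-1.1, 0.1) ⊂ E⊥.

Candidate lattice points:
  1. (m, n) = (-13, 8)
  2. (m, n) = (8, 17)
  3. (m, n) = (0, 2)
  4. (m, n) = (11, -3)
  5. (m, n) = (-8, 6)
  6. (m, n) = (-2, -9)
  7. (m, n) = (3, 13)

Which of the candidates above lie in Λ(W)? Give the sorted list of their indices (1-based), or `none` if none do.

3, 7

Compute τ' = (4−√20)/2 = -0.236068, so π⊥(m,n) = m -0.236068·n.
[1] lift (-13,8): star map gives -14.888544; window check -1.1 ≤ -14.888544 < 0.1 is false → out
[2] lift (8,17): star map gives 3.986844; window check -1.1 ≤ 3.986844 < 0.1 is false → out
[3] lift (0,2): star map gives -0.472136; window check -1.1 ≤ -0.472136 < 0.1 is true → IN Λ
[4] lift (11,-3): star map gives 11.708204; window check -1.1 ≤ 11.708204 < 0.1 is false → out
[5] lift (-8,6): star map gives -9.416408; window check -1.1 ≤ -9.416408 < 0.1 is false → out
[6] lift (-2,-9): star map gives 0.124612; window check -1.1 ≤ 0.124612 < 0.1 is false → out
[7] lift (3,13): star map gives -0.068884; window check -1.1 ≤ -0.068884 < 0.1 is true → IN Λ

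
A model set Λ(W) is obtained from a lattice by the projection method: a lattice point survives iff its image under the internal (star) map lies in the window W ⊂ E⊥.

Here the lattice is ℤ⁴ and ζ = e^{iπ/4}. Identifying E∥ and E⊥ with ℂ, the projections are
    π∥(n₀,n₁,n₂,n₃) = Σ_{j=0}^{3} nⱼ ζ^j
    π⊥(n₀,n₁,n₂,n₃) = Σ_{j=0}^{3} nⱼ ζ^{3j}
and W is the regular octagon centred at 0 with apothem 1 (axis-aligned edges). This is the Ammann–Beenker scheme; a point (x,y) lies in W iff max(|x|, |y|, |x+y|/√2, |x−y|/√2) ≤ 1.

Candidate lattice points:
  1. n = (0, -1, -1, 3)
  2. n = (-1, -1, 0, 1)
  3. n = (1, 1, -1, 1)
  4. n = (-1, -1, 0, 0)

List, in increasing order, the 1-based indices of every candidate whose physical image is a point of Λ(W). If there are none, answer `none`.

2, 4

π⊥(n) = n₀ + n₁ζ³ + n₂ζ⁶ + n₃ζ⁹ where ζ = e^{iπ/4}.
candidate 1: n = (0, -1, -1, 3) → π⊥ ≈ (+2.82843, +2.41421); max(|x|,|y|,|x±y|/√2) = 3.70711 > 1 ⇒ ∉ W
candidate 2: n = (-1, -1, 0, 1) → π⊥ ≈ (+0.41421, +0.00000); max(|x|,|y|,|x±y|/√2) = 0.41421 ≤ 1 ⇒ ∈ W
candidate 3: n = (1, 1, -1, 1) → π⊥ ≈ (+1.00000, +2.41421); max(|x|,|y|,|x±y|/√2) = 2.41421 > 1 ⇒ ∉ W
candidate 4: n = (-1, -1, 0, 0) → π⊥ ≈ (-0.29289, -0.70711); max(|x|,|y|,|x±y|/√2) = 0.70711 ≤ 1 ⇒ ∈ W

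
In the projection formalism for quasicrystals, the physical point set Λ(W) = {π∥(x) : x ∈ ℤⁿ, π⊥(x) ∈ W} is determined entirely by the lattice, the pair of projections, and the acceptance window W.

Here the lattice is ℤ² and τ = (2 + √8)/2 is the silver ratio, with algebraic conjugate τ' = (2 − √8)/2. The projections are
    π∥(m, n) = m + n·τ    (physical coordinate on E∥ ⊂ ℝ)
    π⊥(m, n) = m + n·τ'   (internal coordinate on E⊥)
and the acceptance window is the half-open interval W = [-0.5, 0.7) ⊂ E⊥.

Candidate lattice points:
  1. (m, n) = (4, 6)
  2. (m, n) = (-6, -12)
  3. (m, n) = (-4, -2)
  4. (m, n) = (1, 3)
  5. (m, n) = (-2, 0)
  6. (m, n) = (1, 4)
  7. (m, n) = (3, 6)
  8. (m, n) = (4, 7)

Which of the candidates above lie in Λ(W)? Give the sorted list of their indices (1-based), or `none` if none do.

4, 7

Compute τ' = (2−√8)/2 = -0.41421, so π⊥(m,n) = m -0.41421·n.
#1 (4,6): internal coord 4 + (6)·τ' = +1.51472; +1.51472 ∉ [-0.5, 0.7) → out
#2 (-6,-12): internal coord -6 + (-12)·τ' = -1.02944; -1.02944 ∉ [-0.5, 0.7) → out
#3 (-4,-2): internal coord -4 + (-2)·τ' = -3.17157; -3.17157 ∉ [-0.5, 0.7) → out
#4 (1,3): internal coord 1 + (3)·τ' = -0.24264; -0.24264 ∈ [-0.5, 0.7) → IN Λ
#5 (-2,0): internal coord -2 + (0)·τ' = -2.00000; -2.00000 ∉ [-0.5, 0.7) → out
#6 (1,4): internal coord 1 + (4)·τ' = -0.65685; -0.65685 ∉ [-0.5, 0.7) → out
#7 (3,6): internal coord 3 + (6)·τ' = +0.51472; +0.51472 ∈ [-0.5, 0.7) → IN Λ
#8 (4,7): internal coord 4 + (7)·τ' = +1.10051; +1.10051 ∉ [-0.5, 0.7) → out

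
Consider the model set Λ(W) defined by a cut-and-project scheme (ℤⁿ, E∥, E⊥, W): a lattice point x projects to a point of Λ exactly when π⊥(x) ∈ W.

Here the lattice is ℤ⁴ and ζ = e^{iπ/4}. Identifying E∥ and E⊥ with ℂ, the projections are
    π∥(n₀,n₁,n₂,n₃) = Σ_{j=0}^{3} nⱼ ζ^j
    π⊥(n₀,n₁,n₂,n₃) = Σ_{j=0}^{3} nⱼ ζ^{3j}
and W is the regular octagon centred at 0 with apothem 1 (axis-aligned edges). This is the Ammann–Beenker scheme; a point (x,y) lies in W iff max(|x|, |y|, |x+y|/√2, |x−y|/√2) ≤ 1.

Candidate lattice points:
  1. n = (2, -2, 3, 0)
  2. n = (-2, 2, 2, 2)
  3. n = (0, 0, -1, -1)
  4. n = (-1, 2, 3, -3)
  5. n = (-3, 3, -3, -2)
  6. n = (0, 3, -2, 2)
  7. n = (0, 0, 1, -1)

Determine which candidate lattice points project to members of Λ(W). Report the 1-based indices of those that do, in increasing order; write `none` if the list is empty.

Internal map: ζ^{3j} for j=0..3 gives (1,0), (−√2/2,√2/2), (0,−1), (√2/2,√2/2).
candidate 1: n = (2, -2, 3, 0) → π⊥ ≈ (+3.414214, -4.414214); max(|x|,|y|,|x±y|/√2) = 5.535534 > 1 ⇒ ∉ W
candidate 2: n = (-2, 2, 2, 2) → π⊥ ≈ (-2.000000, +0.828427); max(|x|,|y|,|x±y|/√2) = 2.000000 > 1 ⇒ ∉ W
candidate 3: n = (0, 0, -1, -1) → π⊥ ≈ (-0.707107, +0.292893); max(|x|,|y|,|x±y|/√2) = 0.707107 ≤ 1 ⇒ ∈ W
candidate 4: n = (-1, 2, 3, -3) → π⊥ ≈ (-4.535534, -3.707107); max(|x|,|y|,|x±y|/√2) = 5.828427 > 1 ⇒ ∉ W
candidate 5: n = (-3, 3, -3, -2) → π⊥ ≈ (-6.535534, +3.707107); max(|x|,|y|,|x±y|/√2) = 7.242641 > 1 ⇒ ∉ W
candidate 6: n = (0, 3, -2, 2) → π⊥ ≈ (-0.707107, +5.535534); max(|x|,|y|,|x±y|/√2) = 5.535534 > 1 ⇒ ∉ W
candidate 7: n = (0, 0, 1, -1) → π⊥ ≈ (-0.707107, -1.707107); max(|x|,|y|,|x±y|/√2) = 1.707107 > 1 ⇒ ∉ W

3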